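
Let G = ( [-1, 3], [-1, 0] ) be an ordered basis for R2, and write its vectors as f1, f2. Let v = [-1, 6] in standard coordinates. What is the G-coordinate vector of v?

We seek scalars with c_1 f1 + c_2 f2 = v; equivalently solve M c = v where the columns of M are f1, f2.
System: -c_1 - c_2 = -1, 3c_1 + 0c_2 = 6; solving gives c_1 = 2, c_2 = -1.
Check: 2f1 - f2 = [-1, 6].

[2, -1]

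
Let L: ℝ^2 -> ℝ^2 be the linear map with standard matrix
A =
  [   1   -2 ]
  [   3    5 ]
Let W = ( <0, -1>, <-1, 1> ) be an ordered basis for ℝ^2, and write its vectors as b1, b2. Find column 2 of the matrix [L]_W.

<1, 3>

Compute L(b2) = A b2 = <-3, 2> in standard coordinates.
Then write this in W-coordinates: solve for y in y_1 b1 + y_2 b2 = <-3, 2>.
This gives y = <1, 3>, which is column 2 of [L]_W.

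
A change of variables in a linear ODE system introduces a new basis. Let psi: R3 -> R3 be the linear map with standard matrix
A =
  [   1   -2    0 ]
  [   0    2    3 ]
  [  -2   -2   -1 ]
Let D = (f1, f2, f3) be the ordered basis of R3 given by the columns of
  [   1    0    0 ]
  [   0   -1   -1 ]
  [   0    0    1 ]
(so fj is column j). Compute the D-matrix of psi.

The j-th column of [psi]_D is [psi(fj)]_D.
psi(f1) = A f1 = <1, 0, -2> = f1 + 2f2 - 2f3, so column 1 is <1, 2, -2>.
Repeating for f2, f3 and assembling the columns gives [[1, 2, 2], [2, 0, -2], [-2, 2, 1]].

[[1, 2, 2], [2, 0, -2], [-2, 2, 1]]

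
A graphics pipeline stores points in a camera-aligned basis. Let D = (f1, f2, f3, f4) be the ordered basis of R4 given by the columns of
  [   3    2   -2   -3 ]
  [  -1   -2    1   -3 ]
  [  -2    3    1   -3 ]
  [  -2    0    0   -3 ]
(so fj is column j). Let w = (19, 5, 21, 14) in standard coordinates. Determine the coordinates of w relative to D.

(-1, 3, -2, -4)

We seek scalars with c_1 f1 + ... + c_4 f4 = w; equivalently solve M c = w where the columns of M are f1, ..., f4.
Solving this 4x4 system gives c = (-1, 3, -2, -4).
Check: -f1 + 3f2 - 2f3 - 4f4 = (19, 5, 21, 14).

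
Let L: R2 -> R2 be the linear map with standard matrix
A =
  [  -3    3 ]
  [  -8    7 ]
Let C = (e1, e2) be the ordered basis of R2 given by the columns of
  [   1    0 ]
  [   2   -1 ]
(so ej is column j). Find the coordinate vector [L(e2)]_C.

Column 2 of [L]_C is the C-coordinate vector of L(e2).
In standard coordinates L(e2) = A e2 = [-3, -7].
Converting to C: [-3, -7] = -3e1 + e2, so the coordinate vector is [-3, 1].

[-3, 1]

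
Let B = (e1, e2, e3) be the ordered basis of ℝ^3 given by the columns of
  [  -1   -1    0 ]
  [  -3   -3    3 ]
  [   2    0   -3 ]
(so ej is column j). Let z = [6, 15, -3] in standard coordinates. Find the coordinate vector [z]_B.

We seek scalars with c_1 e1 + ... + c_3 e3 = z; equivalently solve M c = z where the columns of M are e1, ..., e3.
Row-reducing the augmented matrix [M | z] gives c = (-3, -3, -1).
Check: -3e1 - 3e2 - e3 = [6, 15, -3].

[-3, -3, -1]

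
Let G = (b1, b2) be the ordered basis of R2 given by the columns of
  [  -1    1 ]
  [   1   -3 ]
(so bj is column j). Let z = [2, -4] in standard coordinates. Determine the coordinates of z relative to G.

We seek scalars with c_1 b1 + c_2 b2 = z; equivalently solve M c = z where the columns of M are b1, b2.
System: -c_1 + c_2 = 2, c_1 - 3c_2 = -4; solving gives c_1 = -1, c_2 = 1.
Check: -b1 + b2 = [2, -4].

[-1, 1]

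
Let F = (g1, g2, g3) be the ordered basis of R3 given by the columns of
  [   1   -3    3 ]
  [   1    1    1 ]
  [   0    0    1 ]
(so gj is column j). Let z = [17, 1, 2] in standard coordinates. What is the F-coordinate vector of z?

[2, -3, 2]

Write z = c_1 g1 + ... + c_3 g3 and solve for the c_i.
Row-reducing the augmented matrix [M | z] gives c = (2, -3, 2).
Check: 2g1 - 3g2 + 2g3 = [17, 1, 2].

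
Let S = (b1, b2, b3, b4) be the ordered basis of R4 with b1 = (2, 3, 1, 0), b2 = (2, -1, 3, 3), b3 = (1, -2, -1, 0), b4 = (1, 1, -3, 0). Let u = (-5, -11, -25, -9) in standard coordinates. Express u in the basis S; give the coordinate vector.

(-3, -3, 4, 3)

Write u = c_1 b1 + ... + c_4 b4 and solve for the c_i.
Gaussian elimination on [M | u] yields c = (-3, -3, 4, 3).
Check: -3b1 - 3b2 + 4b3 + 3b4 = (-5, -11, -25, -9).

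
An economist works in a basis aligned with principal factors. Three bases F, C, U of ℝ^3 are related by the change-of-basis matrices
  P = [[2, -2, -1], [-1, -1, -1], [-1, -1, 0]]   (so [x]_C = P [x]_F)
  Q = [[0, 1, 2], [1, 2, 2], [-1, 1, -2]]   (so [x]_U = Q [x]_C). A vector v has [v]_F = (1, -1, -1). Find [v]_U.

(1, 7, -4)

First [v]_C = P [v]_F = (5, 1, 0).
Then [v]_U = Q [v]_C = (1, 7, -4).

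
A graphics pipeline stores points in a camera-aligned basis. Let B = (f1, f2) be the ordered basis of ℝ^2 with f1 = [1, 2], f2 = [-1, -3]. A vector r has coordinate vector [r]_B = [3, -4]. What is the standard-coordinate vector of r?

[7, 18]

By definition r = 3f1 - 4f2.
Summing componentwise gives [7, 18].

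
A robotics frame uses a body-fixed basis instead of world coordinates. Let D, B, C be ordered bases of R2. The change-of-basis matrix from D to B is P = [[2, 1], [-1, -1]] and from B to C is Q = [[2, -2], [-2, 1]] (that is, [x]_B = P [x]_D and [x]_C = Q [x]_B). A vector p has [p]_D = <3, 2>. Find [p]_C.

<26, -21>

Composing the changes, [p]_C = Q P [p]_D.
Q P = [[6, 4], [-5, -3]]; applying this to <3, 2> gives <26, -21>.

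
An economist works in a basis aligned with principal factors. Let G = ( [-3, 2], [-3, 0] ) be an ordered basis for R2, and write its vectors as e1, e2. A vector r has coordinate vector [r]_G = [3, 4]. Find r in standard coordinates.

[-21, 6]

The coordinates say r = 3e1 + 4e2; adding the scaled basis vectors gives [-21, 6].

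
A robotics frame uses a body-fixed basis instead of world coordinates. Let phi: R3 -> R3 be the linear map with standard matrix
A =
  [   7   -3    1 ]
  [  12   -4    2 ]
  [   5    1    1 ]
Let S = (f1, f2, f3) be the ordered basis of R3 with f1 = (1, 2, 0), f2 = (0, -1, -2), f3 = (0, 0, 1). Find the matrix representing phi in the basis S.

Let P have columns f1, ..., f3. Then [phi]_S = P^(-1) A P.
Here det P = -1, so P^(-1) is integer; computing A P first and then P^(-1)(A P) gives [[1, 1, 1], [-2, 2, 0], [3, 1, 1]].

[[1, 1, 1], [-2, 2, 0], [3, 1, 1]]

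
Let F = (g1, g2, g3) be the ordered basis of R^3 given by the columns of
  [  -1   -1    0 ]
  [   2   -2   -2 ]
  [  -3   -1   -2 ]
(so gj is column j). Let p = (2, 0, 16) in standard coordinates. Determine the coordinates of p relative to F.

We seek scalars with c_1 g1 + ... + c_3 g3 = p; equivalently solve M c = p where the columns of M are g1, ..., g3.
Row-reducing the augmented matrix [M | p] gives c = (-3, 1, -4).
Check: -3g1 + g2 - 4g3 = (2, 0, 16).

(-3, 1, -4)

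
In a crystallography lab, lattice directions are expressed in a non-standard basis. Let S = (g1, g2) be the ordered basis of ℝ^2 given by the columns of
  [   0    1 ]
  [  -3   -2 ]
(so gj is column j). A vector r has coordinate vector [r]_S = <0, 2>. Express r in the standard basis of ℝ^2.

<2, -4>

By definition r = 0·g1 + 2g2.
Summing componentwise gives <2, -4>.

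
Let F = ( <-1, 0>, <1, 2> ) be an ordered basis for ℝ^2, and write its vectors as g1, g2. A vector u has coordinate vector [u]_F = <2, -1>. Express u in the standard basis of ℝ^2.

<-3, -2>

By definition u = 2g1 - g2.
Summing componentwise gives <-3, -2>.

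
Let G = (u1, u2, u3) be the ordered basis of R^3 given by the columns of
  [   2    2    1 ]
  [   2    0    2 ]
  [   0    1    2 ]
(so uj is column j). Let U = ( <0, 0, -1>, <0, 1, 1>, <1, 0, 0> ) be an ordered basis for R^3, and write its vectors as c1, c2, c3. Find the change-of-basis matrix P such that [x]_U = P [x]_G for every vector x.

[[2, -1, 0], [2, 0, 2], [2, 2, 1]]

Let M have columns uj and N have columns cj. Then for every x, N [x]_U = x = M [x]_G, so P = N^(-1) M.
Since det N = 1, N^(-1) has integer entries; multiplying gives P = [[2, -1, 0], [2, 0, 2], [2, 2, 1]].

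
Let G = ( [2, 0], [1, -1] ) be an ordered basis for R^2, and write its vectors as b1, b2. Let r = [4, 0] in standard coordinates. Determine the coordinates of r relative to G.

[2, 0]

We seek scalars with c_1 b1 + c_2 b2 = r; equivalently solve M c = r where the columns of M are b1, b2.
System: 2c_1 + c_2 = 4, 0c_1 - c_2 = 0; solving gives c_1 = 2, c_2 = 0.
Check: 2b1 + 0·b2 = [4, 0].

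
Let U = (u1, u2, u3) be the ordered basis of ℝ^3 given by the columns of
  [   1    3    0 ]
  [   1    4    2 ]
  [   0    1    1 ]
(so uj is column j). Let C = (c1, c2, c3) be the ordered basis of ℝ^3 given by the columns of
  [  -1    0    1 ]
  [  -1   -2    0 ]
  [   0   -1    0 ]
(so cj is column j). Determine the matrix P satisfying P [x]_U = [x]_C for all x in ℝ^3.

[[-1, -2, 0], [0, -1, -1], [0, 1, 0]]

Let M have columns uj and N have columns cj. Then for every x, N [x]_C = x = M [x]_U, so P = N^(-1) M.
Since det N = 1, N^(-1) has integer entries; multiplying gives P = [[-1, -2, 0], [0, -1, -1], [0, 1, 0]].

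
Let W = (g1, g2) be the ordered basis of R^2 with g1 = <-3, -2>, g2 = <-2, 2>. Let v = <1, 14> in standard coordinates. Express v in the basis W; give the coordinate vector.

<-3, 4>

Write v = c_1 g1 + c_2 g2 and solve for the c_i.
System: -3c_1 - 2c_2 = 1, -2c_1 + 2c_2 = 14; solving gives c_1 = -3, c_2 = 4.
Check: -3g1 + 4g2 = <1, 14>.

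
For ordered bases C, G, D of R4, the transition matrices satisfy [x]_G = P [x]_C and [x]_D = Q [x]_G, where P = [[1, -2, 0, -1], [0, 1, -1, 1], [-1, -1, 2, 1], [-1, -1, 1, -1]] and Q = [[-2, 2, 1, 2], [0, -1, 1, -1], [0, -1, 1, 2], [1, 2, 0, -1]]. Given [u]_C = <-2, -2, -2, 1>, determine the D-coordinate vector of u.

Composing the changes, [u]_D = Q P [u]_C.
Q P = [[-5, 3, 2, 3], [0, -1, 2, 1], [-3, -4, 5, -2], [2, 1, -3, 2]]; applying this to <-2, -2, -2, 1> gives <3, -1, 2, 2>.

<3, -1, 2, 2>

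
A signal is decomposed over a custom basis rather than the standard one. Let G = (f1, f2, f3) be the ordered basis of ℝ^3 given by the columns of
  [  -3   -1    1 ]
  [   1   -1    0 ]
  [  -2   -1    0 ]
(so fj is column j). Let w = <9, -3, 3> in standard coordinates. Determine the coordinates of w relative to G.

<-2, 1, 4>

Write w = c_1 f1 + ... + c_3 f3 and solve for the c_i.
Solving this 3x3 system gives c = (-2, 1, 4).
Check: -2f1 + f2 + 4f3 = <9, -3, 3>.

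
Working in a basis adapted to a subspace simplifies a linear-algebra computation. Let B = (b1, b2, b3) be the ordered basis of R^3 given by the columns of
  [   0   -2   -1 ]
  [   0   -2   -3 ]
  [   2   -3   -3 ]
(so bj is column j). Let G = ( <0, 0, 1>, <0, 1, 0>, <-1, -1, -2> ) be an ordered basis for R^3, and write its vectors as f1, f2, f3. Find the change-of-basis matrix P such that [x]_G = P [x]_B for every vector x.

Column j of P is [bj]_G, since P maps B-coordinates to G-coordinates.
Expressing b1 in G: b1 = 2f1 + 0·f2 + 0·f3, so column 1 of P is <2, 0, 0>.
Doing the same for each bj gives P = [[2, 1, -1], [0, 0, -2], [0, 2, 1]].

[[2, 1, -1], [0, 0, -2], [0, 2, 1]]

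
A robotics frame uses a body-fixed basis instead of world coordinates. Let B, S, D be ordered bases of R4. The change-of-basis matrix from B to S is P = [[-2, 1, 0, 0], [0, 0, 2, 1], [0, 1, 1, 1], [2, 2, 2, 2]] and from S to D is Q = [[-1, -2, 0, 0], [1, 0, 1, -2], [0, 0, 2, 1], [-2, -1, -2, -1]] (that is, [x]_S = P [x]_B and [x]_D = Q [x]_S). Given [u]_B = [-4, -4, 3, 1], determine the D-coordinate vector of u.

[-18, 20, -8, -7]

Apply P to get S-coordinates [4, 7, 0, -8], then Q to get D-coordinates.
The result is [u]_D = [-18, 20, -8, -7].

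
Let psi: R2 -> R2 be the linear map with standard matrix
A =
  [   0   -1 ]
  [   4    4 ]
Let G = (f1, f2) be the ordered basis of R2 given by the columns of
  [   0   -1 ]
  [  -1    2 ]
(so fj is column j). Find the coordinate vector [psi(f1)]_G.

Column 1 of [psi]_G is the G-coordinate vector of psi(f1).
In standard coordinates psi(f1) = A f1 = <1, -4>.
Converting to G: <1, -4> = 2f1 - f2, so the coordinate vector is <2, -1>.

<2, -1>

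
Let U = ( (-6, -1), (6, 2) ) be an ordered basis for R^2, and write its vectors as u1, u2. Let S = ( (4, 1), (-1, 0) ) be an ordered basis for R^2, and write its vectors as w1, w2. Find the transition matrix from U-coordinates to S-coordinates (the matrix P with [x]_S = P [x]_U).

Take x = uj: its U-coordinates are the j-th standard unit vector, so P e_j — column j of P — equals [uj]_S.
u1 = -w1 + 2w2, giving column 1 = (-1, 2); repeating for each j gives P = [[-1, 2], [2, 2]].

[[-1, 2], [2, 2]]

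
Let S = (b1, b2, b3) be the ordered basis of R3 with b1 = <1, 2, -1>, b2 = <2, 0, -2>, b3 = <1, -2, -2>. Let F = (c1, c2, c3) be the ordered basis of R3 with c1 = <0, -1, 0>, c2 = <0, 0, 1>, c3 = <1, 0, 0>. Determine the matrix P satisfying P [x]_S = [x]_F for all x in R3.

Let M have columns bj and N have columns cj. Then for every x, N [x]_F = x = M [x]_S, so P = N^(-1) M.
Since det N = -1, N^(-1) has integer entries; multiplying gives P = [[-2, 0, 2], [-1, -2, -2], [1, 2, 1]].

[[-2, 0, 2], [-1, -2, -2], [1, 2, 1]]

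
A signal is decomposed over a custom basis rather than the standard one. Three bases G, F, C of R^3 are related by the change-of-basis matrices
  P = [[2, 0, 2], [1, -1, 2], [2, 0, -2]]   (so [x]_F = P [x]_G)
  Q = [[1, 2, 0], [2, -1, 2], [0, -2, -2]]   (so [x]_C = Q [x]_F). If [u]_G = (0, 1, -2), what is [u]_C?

Composing the changes, [u]_C = Q P [u]_G.
Q P = [[4, -2, 6], [7, 1, -2], [-6, 2, 0]]; applying this to (0, 1, -2) gives (-14, 5, 2).

(-14, 5, 2)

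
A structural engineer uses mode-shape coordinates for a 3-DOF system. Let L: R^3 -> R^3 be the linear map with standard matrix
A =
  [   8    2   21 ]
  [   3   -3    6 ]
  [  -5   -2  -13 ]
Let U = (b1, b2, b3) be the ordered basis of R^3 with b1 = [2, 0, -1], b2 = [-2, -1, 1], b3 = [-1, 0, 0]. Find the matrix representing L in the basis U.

[[-3, -2, -2], [0, -3, 3], [-1, -1, -2]]

The j-th column of [L]_U is [L(bj)]_U.
L(b1) = A b1 = [-5, 0, 3] = -3b1 + 0·b2 - b3, so column 1 is [-3, 0, -1].
Repeating for b2, b3 and assembling the columns gives [[-3, -2, -2], [0, -3, 3], [-1, -1, -2]].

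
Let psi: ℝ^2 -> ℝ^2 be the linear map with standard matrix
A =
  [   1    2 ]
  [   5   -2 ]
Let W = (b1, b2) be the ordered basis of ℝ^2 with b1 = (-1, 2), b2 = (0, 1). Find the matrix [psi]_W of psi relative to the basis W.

[[-3, -2], [-3, 2]]

Let P have columns b1, b2. Then [psi]_W = P^(-1) A P.
Here det P = -1, so P^(-1) is integer; computing A P first and then P^(-1)(A P) gives [[-3, -2], [-3, 2]].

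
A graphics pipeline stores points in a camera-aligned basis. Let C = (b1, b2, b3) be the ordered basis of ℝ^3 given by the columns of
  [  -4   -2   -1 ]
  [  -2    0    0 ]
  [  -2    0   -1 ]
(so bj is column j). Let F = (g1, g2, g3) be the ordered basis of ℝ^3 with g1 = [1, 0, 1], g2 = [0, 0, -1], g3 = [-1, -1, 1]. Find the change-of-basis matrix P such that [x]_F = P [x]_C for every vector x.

[[-2, -2, -1], [2, -2, 0], [2, 0, 0]]

Let M have columns bj and N have columns gj. Then for every x, N [x]_F = x = M [x]_C, so P = N^(-1) M.
Since det N = -1, N^(-1) has integer entries; multiplying gives P = [[-2, -2, -1], [2, -2, 0], [2, 0, 0]].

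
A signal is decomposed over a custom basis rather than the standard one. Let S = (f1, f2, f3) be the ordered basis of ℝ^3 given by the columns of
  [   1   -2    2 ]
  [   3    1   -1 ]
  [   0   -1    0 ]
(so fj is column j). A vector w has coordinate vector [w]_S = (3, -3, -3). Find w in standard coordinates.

The coordinates say w = 3f1 - 3f2 - 3f3; adding the scaled basis vectors gives (3, 9, 3).

(3, 9, 3)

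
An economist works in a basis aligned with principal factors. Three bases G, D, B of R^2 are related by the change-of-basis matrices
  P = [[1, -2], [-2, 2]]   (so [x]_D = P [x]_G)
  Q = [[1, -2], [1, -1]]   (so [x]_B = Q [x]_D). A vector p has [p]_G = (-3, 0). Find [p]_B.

(-15, -9)

First [p]_D = P [p]_G = (-3, 6).
Then [p]_B = Q [p]_D = (-15, -9).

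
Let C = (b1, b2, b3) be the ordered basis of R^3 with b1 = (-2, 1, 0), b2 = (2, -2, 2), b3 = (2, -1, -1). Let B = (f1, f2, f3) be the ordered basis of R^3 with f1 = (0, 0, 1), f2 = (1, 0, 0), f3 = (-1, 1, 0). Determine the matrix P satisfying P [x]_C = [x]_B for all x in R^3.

[[0, 2, -1], [-1, 0, 1], [1, -2, -1]]

Let M have columns bj and N have columns fj. Then for every x, N [x]_B = x = M [x]_C, so P = N^(-1) M.
Since det N = 1, N^(-1) has integer entries; multiplying gives P = [[0, 2, -1], [-1, 0, 1], [1, -2, -1]].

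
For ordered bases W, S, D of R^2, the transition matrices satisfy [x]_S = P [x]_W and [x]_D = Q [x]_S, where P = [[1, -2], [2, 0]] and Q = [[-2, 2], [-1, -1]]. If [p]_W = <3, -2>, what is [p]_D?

<-2, -13>

Composing the changes, [p]_D = Q P [p]_W.
Q P = [[2, 4], [-3, 2]]; applying this to <3, -2> gives <-2, -13>.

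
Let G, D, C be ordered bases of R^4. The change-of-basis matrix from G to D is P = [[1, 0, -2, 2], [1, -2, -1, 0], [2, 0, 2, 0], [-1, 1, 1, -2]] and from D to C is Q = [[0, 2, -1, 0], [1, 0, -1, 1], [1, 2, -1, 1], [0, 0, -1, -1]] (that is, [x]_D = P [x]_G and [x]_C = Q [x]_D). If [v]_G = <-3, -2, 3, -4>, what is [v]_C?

First [v]_D = P [v]_G = <-17, -2, 0, 12>.
Then [v]_C = Q [v]_D = <-4, -5, -9, -12>.

<-4, -5, -9, -12>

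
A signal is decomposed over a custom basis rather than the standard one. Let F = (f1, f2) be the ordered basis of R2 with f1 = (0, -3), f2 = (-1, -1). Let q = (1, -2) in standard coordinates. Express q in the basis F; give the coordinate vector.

We seek scalars with c_1 f1 + c_2 f2 = q; equivalently solve M c = q where the columns of M are f1, f2.
System: 0c_1 - c_2 = 1, -3c_1 - c_2 = -2; solving gives c_1 = 1, c_2 = -1.
Check: f1 - f2 = (1, -2).

(1, -1)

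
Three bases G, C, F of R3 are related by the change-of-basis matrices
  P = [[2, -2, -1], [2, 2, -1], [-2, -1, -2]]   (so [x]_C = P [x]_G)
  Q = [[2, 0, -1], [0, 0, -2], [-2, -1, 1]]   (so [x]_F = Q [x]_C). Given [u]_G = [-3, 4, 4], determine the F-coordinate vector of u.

Composing the changes, [u]_F = Q P [u]_G.
Q P = [[6, -3, 0], [4, 2, 4], [-8, 1, 1]]; applying this to [-3, 4, 4] gives [-30, 12, 32].

[-30, 12, 32]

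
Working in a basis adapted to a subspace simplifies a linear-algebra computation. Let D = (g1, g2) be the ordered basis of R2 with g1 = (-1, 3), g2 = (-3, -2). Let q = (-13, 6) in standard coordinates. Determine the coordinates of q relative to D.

(4, 3)

Write q = c_1 g1 + c_2 g2 and solve for the c_i.
System: -c_1 - 3c_2 = -13, 3c_1 - 2c_2 = 6; solving gives c_1 = 4, c_2 = 3.
Check: 4g1 + 3g2 = (-13, 6).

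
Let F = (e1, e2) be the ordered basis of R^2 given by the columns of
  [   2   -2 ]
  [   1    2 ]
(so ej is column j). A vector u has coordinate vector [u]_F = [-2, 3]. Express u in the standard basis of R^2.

u = M [u]_F, where M has columns e1, e2.
Carrying out the matrix-vector product, u = [-10, 4].

[-10, 4]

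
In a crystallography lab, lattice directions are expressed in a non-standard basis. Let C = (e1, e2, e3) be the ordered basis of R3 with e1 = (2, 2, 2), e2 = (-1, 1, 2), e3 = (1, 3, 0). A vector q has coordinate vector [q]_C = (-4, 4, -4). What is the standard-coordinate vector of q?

(-16, -16, 0)

q = M [q]_C, where M has columns e1, ..., e3.
Carrying out the matrix-vector product, q = (-16, -16, 0).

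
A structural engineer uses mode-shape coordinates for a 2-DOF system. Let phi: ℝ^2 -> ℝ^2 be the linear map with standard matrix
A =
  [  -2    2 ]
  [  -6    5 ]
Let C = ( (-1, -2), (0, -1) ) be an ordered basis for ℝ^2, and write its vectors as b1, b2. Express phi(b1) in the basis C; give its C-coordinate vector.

Compute phi(b1) = A b1 = (-2, -4) in standard coordinates.
Then write this in C-coordinates: solve for y in y_1 b1 + y_2 b2 = (-2, -4).
This gives y = (2, 0), which is column 1 of [phi]_C.

(2, 0)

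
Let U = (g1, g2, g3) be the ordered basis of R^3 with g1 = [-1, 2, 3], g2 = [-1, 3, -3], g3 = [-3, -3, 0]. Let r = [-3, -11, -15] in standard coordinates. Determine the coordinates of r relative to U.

Write r = c_1 g1 + ... + c_3 g3 and solve for the c_i.
Row-reducing the augmented matrix [M | r] gives c = (-4, 1, 2).
Check: -4g1 + g2 + 2g3 = [-3, -11, -15].

[-4, 1, 2]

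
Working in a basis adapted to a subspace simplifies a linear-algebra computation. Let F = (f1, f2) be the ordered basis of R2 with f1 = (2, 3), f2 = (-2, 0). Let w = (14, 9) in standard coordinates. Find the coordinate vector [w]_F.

[w]_F is the unique c with M c = w, where M has columns f1, f2.
System: 2c_1 - 2c_2 = 14, 3c_1 + 0c_2 = 9; solving gives c_1 = 3, c_2 = -4.
Check: 3f1 - 4f2 = (14, 9).

(3, -4)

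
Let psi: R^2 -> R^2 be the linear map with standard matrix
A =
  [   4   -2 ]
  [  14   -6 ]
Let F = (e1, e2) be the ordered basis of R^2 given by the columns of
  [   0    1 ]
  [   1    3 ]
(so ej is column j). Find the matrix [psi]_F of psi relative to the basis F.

Let P have columns e1, e2. Then [psi]_F = P^(-1) A P.
Here det P = -1, so P^(-1) is integer; computing A P first and then P^(-1)(A P) gives [[0, 2], [-2, -2]].

[[0, 2], [-2, -2]]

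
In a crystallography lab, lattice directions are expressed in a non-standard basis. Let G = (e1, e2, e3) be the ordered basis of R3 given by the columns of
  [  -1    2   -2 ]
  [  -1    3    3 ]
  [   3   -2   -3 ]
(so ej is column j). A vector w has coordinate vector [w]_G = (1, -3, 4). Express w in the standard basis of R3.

The coordinates say w = e1 - 3e2 + 4e3; adding the scaled basis vectors gives (-15, 2, -3).

(-15, 2, -3)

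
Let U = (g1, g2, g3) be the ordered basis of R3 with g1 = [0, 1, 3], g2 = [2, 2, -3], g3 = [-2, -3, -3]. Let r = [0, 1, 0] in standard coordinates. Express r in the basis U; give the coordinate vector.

[r]_U is the unique c with M c = r, where M has columns g1, ..., g3.
Gaussian elimination on [M | r] yields c = (2, 1, 1).
Check: 2g1 + g2 + g3 = [0, 1, 0].

[2, 1, 1]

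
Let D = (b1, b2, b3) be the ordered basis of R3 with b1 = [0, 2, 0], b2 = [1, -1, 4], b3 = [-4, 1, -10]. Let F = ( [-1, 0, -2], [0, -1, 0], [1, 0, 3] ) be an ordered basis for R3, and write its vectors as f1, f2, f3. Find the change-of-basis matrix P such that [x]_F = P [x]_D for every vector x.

[[0, 1, 2], [-2, 1, -1], [0, 2, -2]]

Take x = bj: its D-coordinates are the j-th standard unit vector, so P e_j — column j of P — equals [bj]_F.
b1 = 0·f1 - 2f2 + 0·f3, giving column 1 = [0, -2, 0]; repeating for each j gives P = [[0, 1, 2], [-2, 1, -1], [0, 2, -2]].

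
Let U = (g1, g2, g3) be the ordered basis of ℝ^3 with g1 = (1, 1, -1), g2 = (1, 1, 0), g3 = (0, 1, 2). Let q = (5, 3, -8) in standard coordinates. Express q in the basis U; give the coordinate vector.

(4, 1, -2)

[q]_U is the unique c with M c = q, where M has columns g1, ..., g3.
Gaussian elimination on [M | q] yields c = (4, 1, -2).
Check: 4g1 + g2 - 2g3 = (5, 3, -8).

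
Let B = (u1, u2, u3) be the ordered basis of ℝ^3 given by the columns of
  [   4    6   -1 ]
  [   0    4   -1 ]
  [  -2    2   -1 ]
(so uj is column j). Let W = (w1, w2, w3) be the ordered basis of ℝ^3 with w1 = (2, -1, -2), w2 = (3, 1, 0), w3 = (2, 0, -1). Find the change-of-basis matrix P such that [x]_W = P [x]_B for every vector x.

Take x = uj: its B-coordinates are the j-th standard unit vector, so P e_j — column j of P — equals [uj]_W.
u1 = 0·w1 + 0·w2 + 2w3, giving column 1 = (0, 0, 2); repeating for each j gives P = [[0, -2, 0], [0, 2, -1], [2, 2, 1]].

[[0, -2, 0], [0, 2, -1], [2, 2, 1]]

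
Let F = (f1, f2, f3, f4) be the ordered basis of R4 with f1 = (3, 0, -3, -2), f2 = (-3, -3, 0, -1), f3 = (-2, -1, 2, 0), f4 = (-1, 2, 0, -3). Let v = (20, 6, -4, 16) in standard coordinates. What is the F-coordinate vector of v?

(0, -4, -2, -4)

Write v = c_1 f1 + ... + c_4 f4 and solve for the c_i.
Gaussian elimination on [M | v] yields c = (0, -4, -2, -4).
Check: 0·f1 - 4f2 - 2f3 - 4f4 = (20, 6, -4, 16).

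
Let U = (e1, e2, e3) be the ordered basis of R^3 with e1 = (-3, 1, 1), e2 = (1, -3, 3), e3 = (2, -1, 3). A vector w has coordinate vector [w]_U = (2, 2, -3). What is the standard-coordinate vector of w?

w = M [w]_U, where M has columns e1, ..., e3.
Carrying out the matrix-vector product, w = (-10, -1, -1).

(-10, -1, -1)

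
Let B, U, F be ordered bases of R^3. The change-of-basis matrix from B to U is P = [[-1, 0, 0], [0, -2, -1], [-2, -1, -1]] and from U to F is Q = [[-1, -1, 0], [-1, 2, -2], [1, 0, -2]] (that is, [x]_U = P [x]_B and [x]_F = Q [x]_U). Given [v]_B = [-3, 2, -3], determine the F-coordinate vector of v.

[-2, -19, -11]

Composing the changes, [v]_F = Q P [v]_B.
Q P = [[1, 2, 1], [5, -2, 0], [3, 2, 2]]; applying this to [-3, 2, -3] gives [-2, -19, -11].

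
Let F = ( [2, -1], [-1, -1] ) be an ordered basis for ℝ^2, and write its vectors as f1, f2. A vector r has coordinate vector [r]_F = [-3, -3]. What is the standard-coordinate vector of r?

The coordinates say r = -3f1 - 3f2; adding the scaled basis vectors gives [-3, 6].

[-3, 6]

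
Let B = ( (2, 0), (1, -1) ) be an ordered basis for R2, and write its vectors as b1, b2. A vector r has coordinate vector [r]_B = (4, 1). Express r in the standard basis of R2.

By definition r = 4b1 + b2.
Summing componentwise gives (9, -1).

(9, -1)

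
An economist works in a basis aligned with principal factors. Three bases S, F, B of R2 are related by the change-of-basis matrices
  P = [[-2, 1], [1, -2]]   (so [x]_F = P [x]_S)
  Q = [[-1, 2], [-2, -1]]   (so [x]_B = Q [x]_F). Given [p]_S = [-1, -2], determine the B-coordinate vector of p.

[6, -3]

First [p]_F = P [p]_S = [0, 3].
Then [p]_B = Q [p]_F = [6, -3].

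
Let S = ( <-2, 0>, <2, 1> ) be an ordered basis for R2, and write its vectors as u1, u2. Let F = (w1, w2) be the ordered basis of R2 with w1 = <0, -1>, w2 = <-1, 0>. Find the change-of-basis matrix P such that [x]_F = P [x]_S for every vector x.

Take x = uj: its S-coordinates are the j-th standard unit vector, so P e_j — column j of P — equals [uj]_F.
u1 = 0·w1 + 2w2, giving column 1 = <0, 2>; repeating for each j gives P = [[0, -1], [2, -2]].

[[0, -1], [2, -2]]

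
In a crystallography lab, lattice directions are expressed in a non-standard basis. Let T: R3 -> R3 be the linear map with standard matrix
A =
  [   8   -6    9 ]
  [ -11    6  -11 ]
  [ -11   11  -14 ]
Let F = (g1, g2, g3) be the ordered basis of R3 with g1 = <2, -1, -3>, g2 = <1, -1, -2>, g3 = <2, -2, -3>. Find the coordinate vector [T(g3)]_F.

<0, 1, 0>

Compute T(g3) = A g3 = <1, -1, -2> in standard coordinates.
Then write this in F-coordinates: solve for y in y_1 g1 + ... + y_3 g3 = <1, -1, -2>.
This gives y = <0, 1, 0>, which is column 3 of [T]_F.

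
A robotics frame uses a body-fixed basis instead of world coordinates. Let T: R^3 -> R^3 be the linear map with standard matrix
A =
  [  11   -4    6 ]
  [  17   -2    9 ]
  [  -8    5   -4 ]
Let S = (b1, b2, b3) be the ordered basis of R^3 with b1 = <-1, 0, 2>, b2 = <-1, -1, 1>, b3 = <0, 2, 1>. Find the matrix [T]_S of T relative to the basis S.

[[2, 1, 1], [-3, 0, 1], [-1, -3, 3]]

Let P have columns b1, ..., b3. Then [T]_S = P^(-1) A P.
Here det P = -1, so P^(-1) is integer; computing A P first and then P^(-1)(A P) gives [[2, 1, 1], [-3, 0, 1], [-1, -3, 3]].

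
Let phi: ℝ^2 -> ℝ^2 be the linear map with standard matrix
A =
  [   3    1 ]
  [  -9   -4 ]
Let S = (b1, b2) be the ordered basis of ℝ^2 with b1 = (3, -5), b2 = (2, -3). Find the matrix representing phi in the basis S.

[[2, 3], [-1, -3]]

With P the matrix whose columns are b1, b2, [phi]_S = P^(-1) A P.
Column by column: phi(b1) = A b1 = (4, -7); its S-coordinates (2, -1) give column 1.
Continuing for each basis vector yields [phi]_S = [[2, 3], [-1, -3]].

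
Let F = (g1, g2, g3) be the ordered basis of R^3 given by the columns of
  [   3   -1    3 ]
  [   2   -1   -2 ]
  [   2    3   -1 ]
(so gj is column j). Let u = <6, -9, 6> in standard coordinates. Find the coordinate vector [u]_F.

[u]_F is the unique c with M c = u, where M has columns g1, ..., g3.
Row-reducing the augmented matrix [M | u] gives c = (0, 3, 3).
Check: 0·g1 + 3g2 + 3g3 = <6, -9, 6>.

<0, 3, 3>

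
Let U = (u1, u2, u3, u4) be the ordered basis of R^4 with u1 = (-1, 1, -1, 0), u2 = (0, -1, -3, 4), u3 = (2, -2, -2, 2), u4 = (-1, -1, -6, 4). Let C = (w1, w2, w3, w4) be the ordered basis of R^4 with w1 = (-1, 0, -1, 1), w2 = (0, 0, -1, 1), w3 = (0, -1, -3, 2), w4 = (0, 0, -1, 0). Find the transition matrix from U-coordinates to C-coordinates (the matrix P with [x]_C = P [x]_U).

[[1, 0, -2, 1], [1, 2, 0, 1], [-1, 1, 2, 1], [2, -2, -2, 1]]

Column j of P is [uj]_C, since P maps U-coordinates to C-coordinates.
Expressing u1 in C: u1 = w1 + w2 - w3 + 2w4, so column 1 of P is (1, 1, -1, 2).
Doing the same for each uj gives P = [[1, 0, -2, 1], [1, 2, 0, 1], [-1, 1, 2, 1], [2, -2, -2, 1]].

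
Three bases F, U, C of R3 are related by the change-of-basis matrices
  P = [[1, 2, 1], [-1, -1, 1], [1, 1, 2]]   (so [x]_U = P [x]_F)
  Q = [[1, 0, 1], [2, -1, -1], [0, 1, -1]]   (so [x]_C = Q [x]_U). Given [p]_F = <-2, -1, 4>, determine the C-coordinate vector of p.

<5, -12, 2>

First [p]_U = P [p]_F = <0, 7, 5>.
Then [p]_C = Q [p]_U = <5, -12, 2>.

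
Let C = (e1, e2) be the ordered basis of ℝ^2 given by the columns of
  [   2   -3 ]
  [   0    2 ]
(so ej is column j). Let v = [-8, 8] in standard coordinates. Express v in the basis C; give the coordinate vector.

[2, 4]

We seek scalars with c_1 e1 + c_2 e2 = v; equivalently solve M c = v where the columns of M are e1, e2.
System: 2c_1 - 3c_2 = -8, 0c_1 + 2c_2 = 8; solving gives c_1 = 2, c_2 = 4.
Check: 2e1 + 4e2 = [-8, 8].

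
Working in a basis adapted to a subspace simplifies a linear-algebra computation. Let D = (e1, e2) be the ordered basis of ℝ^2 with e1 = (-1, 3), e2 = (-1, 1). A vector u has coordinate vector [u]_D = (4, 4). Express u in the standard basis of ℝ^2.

u = M [u]_D, where M has columns e1, e2.
Carrying out the matrix-vector product, u = (-8, 16).

(-8, 16)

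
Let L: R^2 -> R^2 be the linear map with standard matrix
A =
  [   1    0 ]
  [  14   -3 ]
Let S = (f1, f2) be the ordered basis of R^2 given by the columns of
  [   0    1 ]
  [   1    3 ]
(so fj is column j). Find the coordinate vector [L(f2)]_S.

Column 2 of [L]_S is the S-coordinate vector of L(f2).
In standard coordinates L(f2) = A f2 = (1, 5).
Converting to S: (1, 5) = 2f1 + f2, so the coordinate vector is (2, 1).

(2, 1)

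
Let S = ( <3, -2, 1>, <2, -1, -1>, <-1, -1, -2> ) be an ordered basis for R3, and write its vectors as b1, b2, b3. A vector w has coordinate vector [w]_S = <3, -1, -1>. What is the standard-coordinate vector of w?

The coordinates say w = 3b1 - b2 - b3; adding the scaled basis vectors gives <8, -4, 6>.

<8, -4, 6>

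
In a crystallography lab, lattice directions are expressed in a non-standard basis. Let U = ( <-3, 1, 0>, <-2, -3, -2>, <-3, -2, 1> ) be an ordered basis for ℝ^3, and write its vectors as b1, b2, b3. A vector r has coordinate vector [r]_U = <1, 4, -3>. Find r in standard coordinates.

The coordinates say r = b1 + 4b2 - 3b3; adding the scaled basis vectors gives <-2, -5, -11>.

<-2, -5, -11>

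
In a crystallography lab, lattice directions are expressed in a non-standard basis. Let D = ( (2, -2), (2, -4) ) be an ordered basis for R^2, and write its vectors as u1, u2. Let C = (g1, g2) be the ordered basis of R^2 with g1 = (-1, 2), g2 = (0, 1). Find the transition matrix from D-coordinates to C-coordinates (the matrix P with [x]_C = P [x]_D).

Let M have columns uj and N have columns gj. Then for every x, N [x]_C = x = M [x]_D, so P = N^(-1) M.
Since det N = -1, N^(-1) has integer entries; multiplying gives P = [[-2, -2], [2, 0]].

[[-2, -2], [2, 0]]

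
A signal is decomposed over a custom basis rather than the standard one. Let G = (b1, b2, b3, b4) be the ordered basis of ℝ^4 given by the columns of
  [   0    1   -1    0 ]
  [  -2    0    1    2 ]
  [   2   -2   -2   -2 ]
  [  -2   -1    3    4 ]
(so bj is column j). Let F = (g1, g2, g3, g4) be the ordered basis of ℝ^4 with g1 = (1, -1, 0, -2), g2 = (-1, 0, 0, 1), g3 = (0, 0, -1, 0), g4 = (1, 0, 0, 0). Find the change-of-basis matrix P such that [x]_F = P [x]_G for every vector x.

Take x = bj: its G-coordinates are the j-th standard unit vector, so P e_j — column j of P — equals [bj]_F.
b1 = 2g1 + 2g2 - 2g3 + 0·g4, giving column 1 = (2, 2, -2, 0); repeating for each j gives P = [[2, 0, -1, -2], [2, -1, 1, 0], [-2, 2, 2, 2], [0, 0, 1, 2]].

[[2, 0, -1, -2], [2, -1, 1, 0], [-2, 2, 2, 2], [0, 0, 1, 2]]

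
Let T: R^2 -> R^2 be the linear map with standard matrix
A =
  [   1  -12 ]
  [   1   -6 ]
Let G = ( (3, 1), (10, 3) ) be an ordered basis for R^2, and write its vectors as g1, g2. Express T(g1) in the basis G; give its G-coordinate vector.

(-3, 0)

Column 1 of [T]_G is the G-coordinate vector of T(g1).
In standard coordinates T(g1) = A g1 = (-9, -3).
Converting to G: (-9, -3) = -3g1 + 0·g2, so the coordinate vector is (-3, 0).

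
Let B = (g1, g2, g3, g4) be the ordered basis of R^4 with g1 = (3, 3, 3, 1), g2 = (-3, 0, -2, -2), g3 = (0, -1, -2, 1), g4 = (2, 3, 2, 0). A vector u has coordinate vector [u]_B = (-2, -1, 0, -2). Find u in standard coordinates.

(-7, -12, -8, 0)

By definition u = -2g1 - g2 + 0·g3 - 2g4.
Summing componentwise gives (-7, -12, -8, 0).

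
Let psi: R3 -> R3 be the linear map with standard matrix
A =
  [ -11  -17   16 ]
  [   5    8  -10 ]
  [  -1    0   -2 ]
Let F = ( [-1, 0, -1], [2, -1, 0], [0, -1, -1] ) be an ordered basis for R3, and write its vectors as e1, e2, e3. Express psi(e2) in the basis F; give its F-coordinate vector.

Compute psi(e2) = A e2 = [-5, 2, -2] in standard coordinates.
Then write this in F-coordinates: solve for y in y_1 e1 + ... + y_3 e3 = [-5, 2, -2].
This gives y = [3, -1, -1], which is column 2 of [psi]_F.

[3, -1, -1]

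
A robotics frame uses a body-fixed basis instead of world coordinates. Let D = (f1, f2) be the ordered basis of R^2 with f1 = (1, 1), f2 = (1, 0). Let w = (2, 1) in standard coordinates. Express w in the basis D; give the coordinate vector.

[w]_D is the unique c with M c = w, where M has columns f1, f2.
System: c_1 + c_2 = 2, c_1 + 0c_2 = 1; solving gives c_1 = 1, c_2 = 1.
Check: f1 + f2 = (2, 1).

(1, 1)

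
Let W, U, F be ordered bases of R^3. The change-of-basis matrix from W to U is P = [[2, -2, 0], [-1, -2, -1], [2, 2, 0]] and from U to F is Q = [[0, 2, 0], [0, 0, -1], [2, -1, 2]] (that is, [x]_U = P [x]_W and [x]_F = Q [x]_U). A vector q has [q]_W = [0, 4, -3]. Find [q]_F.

[-10, -8, 5]

Apply P to get U-coordinates [-8, -5, 8], then Q to get F-coordinates.
The result is [q]_F = [-10, -8, 5].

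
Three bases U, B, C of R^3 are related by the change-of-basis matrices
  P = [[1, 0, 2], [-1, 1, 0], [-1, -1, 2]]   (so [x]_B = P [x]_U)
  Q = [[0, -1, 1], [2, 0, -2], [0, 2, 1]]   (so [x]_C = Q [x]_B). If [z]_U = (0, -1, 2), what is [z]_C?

Apply P to get B-coordinates (4, -1, 5), then Q to get C-coordinates.
The result is [z]_C = (6, -2, 3).

(6, -2, 3)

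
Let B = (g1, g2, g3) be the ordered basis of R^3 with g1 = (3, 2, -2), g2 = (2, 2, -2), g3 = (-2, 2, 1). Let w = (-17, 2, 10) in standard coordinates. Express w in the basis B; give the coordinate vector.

(-3, 0, 4)

Write w = c_1 g1 + ... + c_3 g3 and solve for the c_i.
Row-reducing the augmented matrix [M | w] gives c = (-3, 0, 4).
Check: -3g1 + 0·g2 + 4g3 = (-17, 2, 10).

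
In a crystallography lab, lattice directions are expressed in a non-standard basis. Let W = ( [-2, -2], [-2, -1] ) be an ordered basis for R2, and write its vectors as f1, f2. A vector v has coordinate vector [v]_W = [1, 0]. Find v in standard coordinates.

[-2, -2]

By definition v = f1 + 0·f2.
Summing componentwise gives [-2, -2].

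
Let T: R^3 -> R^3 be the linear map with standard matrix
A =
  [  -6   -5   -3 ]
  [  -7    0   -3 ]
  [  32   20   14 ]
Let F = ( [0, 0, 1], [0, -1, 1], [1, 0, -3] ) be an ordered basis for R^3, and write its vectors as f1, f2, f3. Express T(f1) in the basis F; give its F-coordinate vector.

[2, 3, -3]

Compute T(f1) = A f1 = [-3, -3, 14] in standard coordinates.
Then write this in F-coordinates: solve for y in y_1 f1 + ... + y_3 f3 = [-3, -3, 14].
This gives y = [2, 3, -3], which is column 1 of [T]_F.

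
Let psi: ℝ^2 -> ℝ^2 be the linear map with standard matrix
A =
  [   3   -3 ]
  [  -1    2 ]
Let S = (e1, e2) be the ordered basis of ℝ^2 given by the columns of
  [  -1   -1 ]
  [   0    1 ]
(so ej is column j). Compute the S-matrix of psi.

Let P have columns e1, e2. Then [psi]_S = P^(-1) A P.
Here det P = -1, so P^(-1) is integer; computing A P first and then P^(-1)(A P) gives [[2, 3], [1, 3]].

[[2, 3], [1, 3]]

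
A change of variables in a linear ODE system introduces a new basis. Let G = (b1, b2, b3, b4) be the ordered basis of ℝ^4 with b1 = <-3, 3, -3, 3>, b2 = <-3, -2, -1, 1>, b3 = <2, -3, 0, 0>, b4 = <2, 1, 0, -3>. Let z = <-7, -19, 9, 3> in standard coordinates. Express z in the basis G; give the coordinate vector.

<-4, 3, -1, -4>

[z]_G is the unique c with M c = z, where M has columns b1, ..., b4.
Gaussian elimination on [M | z] yields c = (-4, 3, -1, -4).
Check: -4b1 + 3b2 - b3 - 4b4 = <-7, -19, 9, 3>.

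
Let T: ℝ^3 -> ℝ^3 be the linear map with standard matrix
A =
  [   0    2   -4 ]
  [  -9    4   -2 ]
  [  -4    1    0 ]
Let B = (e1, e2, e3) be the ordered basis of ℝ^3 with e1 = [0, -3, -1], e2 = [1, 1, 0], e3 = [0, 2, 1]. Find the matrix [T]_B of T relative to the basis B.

Let P have columns e1, ..., e3. Then [T]_B = P^(-1) A P.
Here det P = 1, so P^(-1) is integer; computing A P first and then P^(-1)(A P) gives [[2, 1, -2], [-2, 2, 0], [-1, -2, 0]].

[[2, 1, -2], [-2, 2, 0], [-1, -2, 0]]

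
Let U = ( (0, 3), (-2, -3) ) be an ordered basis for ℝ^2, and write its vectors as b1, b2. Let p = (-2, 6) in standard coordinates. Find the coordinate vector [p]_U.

(3, 1)

We seek scalars with c_1 b1 + c_2 b2 = p; equivalently solve M c = p where the columns of M are b1, b2.
System: 0c_1 - 2c_2 = -2, 3c_1 - 3c_2 = 6; solving gives c_1 = 3, c_2 = 1.
Check: 3b1 + b2 = (-2, 6).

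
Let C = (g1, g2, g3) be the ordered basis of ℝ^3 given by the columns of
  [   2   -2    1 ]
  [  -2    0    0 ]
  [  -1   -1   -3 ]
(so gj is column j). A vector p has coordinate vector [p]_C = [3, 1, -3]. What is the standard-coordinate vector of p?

By definition p = 3g1 + g2 - 3g3.
Summing componentwise gives [1, -6, 5].

[1, -6, 5]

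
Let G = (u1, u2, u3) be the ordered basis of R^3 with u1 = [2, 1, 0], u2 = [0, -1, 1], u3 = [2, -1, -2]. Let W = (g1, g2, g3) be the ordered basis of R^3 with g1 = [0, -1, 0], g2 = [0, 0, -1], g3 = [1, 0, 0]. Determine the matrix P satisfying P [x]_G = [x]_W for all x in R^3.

Column j of P is [uj]_W, since P maps G-coordinates to W-coordinates.
Expressing u1 in W: u1 = -g1 + 0·g2 + 2g3, so column 1 of P is [-1, 0, 2].
Doing the same for each uj gives P = [[-1, 1, 1], [0, -1, 2], [2, 0, 2]].

[[-1, 1, 1], [0, -1, 2], [2, 0, 2]]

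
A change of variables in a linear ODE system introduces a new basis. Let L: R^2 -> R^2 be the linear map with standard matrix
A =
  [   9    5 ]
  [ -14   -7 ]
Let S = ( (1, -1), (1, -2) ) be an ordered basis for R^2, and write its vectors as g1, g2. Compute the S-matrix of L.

[[1, -2], [3, 1]]

Let P have columns g1, g2. Then [L]_S = P^(-1) A P.
Here det P = -1, so P^(-1) is integer; computing A P first and then P^(-1)(A P) gives [[1, -2], [3, 1]].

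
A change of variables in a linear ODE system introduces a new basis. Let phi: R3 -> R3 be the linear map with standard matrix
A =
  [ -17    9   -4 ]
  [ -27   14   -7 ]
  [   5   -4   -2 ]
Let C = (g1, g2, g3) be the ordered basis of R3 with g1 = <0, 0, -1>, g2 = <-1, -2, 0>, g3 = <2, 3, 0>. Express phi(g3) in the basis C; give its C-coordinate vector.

<2, 3, -2>

Compute phi(g3) = A g3 = <-7, -12, -2> in standard coordinates.
Then write this in C-coordinates: solve for y in y_1 g1 + ... + y_3 g3 = <-7, -12, -2>.
This gives y = <2, 3, -2>, which is column 3 of [phi]_C.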